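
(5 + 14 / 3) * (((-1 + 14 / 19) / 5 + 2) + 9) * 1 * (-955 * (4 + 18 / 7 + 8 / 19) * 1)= -1785773600 / 2527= -706677.32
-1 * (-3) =3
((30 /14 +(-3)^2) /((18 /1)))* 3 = 13 /7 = 1.86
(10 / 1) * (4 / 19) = 40 / 19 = 2.11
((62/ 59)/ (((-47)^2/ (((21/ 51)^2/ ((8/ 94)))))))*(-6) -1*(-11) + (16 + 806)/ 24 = 45.24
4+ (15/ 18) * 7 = 59/ 6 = 9.83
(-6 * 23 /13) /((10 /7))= -483 /65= -7.43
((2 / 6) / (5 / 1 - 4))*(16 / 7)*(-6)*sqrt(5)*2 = -64*sqrt(5) / 7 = -20.44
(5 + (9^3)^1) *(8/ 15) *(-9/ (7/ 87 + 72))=-1532592/ 31355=-48.88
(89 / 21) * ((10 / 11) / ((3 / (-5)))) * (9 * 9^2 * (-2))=720900 / 77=9362.34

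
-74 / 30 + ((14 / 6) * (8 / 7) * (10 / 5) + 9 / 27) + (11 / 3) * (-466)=-1705.47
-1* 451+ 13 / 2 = -889 / 2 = -444.50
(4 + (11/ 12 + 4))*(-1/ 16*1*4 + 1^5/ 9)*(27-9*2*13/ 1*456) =2113785/ 16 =132111.56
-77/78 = -0.99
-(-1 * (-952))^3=-862801408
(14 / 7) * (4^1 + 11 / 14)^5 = 1350125107 / 268912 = 5020.69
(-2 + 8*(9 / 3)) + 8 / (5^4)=13758 / 625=22.01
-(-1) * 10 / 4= 5 / 2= 2.50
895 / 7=127.86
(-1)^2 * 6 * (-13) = -78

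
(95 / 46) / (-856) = -95 / 39376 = -0.00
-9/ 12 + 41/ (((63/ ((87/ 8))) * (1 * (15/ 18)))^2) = 19781/ 19600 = 1.01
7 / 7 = 1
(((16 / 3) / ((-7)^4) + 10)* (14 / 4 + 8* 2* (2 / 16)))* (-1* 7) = -396253 / 1029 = -385.09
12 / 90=2 / 15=0.13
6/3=2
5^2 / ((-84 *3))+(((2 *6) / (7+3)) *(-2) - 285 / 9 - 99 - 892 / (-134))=-10679903 / 84420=-126.51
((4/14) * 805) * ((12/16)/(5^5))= 69/1250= 0.06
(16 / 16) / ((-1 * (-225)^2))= -0.00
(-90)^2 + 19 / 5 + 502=43029 / 5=8605.80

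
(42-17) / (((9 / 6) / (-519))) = -8650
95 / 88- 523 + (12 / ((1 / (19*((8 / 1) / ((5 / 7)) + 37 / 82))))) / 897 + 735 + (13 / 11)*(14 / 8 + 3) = 1195596563 / 5393960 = 221.65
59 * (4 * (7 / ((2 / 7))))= 5782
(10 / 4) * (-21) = -105 / 2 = -52.50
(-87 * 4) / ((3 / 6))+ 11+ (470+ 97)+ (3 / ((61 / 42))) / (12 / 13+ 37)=-3546976 / 30073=-117.95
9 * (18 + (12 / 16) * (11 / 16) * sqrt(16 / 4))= 5481 / 32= 171.28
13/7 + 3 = 34/7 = 4.86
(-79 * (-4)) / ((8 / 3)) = 237 / 2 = 118.50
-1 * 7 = -7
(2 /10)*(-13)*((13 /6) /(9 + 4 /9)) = -507 /850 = -0.60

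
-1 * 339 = -339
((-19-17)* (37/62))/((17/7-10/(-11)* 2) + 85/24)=-33264/12059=-2.76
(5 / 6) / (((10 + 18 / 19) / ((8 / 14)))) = 95 / 2184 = 0.04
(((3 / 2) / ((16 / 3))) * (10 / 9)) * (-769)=-3845 / 16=-240.31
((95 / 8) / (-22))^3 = -857375 / 5451776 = -0.16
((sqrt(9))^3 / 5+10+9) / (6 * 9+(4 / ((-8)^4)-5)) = 124928 / 250885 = 0.50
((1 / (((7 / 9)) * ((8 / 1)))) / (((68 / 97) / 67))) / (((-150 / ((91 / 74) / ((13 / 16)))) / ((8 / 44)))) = -19497 / 691900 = -0.03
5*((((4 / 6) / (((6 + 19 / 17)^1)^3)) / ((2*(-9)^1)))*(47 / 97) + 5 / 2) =115990647365 / 9279436518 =12.50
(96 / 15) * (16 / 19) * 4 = 2048 / 95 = 21.56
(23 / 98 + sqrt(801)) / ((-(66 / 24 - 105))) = 46 / 20041 + 12* sqrt(89) / 409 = 0.28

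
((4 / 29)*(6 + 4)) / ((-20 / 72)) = -144 / 29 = -4.97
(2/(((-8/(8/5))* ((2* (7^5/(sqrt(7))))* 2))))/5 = -sqrt(7)/840350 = -0.00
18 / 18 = 1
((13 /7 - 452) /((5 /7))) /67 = -3151 /335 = -9.41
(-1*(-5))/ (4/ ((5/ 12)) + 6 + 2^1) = 25/ 88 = 0.28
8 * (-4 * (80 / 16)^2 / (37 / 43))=-34400 / 37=-929.73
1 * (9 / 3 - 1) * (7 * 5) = 70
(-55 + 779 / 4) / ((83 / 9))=5031 / 332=15.15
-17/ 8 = -2.12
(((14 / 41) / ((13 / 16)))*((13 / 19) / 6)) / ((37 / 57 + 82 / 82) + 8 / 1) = 0.00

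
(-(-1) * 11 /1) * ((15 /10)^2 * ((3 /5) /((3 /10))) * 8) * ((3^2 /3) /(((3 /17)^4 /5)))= 18374620 /3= 6124873.33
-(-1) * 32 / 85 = 32 / 85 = 0.38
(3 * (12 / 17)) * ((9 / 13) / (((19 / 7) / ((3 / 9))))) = 756 / 4199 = 0.18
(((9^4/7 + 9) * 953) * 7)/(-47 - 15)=-3156336/31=-101817.29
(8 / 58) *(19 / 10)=38 / 145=0.26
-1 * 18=-18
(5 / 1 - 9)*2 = -8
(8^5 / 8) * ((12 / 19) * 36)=1769472 / 19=93130.11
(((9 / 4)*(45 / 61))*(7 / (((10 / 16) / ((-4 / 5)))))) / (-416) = 567 / 15860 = 0.04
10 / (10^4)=1 / 1000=0.00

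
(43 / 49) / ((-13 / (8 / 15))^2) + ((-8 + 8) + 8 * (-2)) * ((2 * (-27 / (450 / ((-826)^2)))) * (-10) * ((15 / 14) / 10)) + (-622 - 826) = -2617807272968 / 1863225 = -1404987.20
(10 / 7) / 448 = 5 / 1568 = 0.00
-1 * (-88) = 88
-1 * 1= -1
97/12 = 8.08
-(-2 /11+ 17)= -185 /11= -16.82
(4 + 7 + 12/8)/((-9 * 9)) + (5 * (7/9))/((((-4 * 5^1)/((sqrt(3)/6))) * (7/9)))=-25/162- sqrt(3)/24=-0.23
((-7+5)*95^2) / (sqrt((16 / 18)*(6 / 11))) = -9025*sqrt(33) / 2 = -25922.34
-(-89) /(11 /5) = 445 /11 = 40.45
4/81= 0.05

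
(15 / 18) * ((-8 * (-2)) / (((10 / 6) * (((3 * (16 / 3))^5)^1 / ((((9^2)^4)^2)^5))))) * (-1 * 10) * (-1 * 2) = 109237250264196063121153282514951175712835250524563759404064119743314661776005 / 32768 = 3333656319097780246617227000000000000000000000000000000000000000000000000.00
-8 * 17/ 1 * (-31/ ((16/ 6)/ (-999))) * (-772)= 1219311468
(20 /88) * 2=5 /11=0.45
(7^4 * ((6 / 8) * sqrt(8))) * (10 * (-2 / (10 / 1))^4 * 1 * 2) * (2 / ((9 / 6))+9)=148862 * sqrt(2) / 125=1684.18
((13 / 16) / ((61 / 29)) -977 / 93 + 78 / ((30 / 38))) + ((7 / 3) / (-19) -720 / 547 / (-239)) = 33279406998373 / 375768476560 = 88.56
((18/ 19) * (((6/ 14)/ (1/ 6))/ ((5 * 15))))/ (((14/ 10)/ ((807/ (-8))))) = -21789/ 9310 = -2.34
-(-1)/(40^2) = 1/1600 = 0.00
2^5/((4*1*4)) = 2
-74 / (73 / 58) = -4292 / 73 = -58.79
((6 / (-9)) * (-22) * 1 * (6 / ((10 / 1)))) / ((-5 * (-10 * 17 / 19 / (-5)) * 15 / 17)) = -418 / 375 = -1.11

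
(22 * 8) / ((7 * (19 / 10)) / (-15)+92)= 26400 / 13667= 1.93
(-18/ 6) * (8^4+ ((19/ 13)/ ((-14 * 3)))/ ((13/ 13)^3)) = -2236397/ 182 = -12287.90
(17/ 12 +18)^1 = 233/ 12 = 19.42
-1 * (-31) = 31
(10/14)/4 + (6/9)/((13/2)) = 307/1092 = 0.28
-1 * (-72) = 72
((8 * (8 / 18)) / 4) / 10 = 4 / 45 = 0.09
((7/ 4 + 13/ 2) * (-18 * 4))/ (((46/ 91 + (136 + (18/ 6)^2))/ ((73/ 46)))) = -1972971/ 304543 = -6.48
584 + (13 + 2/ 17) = 10151/ 17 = 597.12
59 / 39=1.51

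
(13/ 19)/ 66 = 13/ 1254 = 0.01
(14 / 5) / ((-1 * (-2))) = 7 / 5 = 1.40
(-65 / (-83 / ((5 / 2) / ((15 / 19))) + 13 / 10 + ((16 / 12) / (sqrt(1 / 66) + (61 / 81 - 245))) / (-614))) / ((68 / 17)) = 52515373950*sqrt(66) / 3636053148980632907777 + 4743848765797925341675 / 7272106297961265815554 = 0.65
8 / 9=0.89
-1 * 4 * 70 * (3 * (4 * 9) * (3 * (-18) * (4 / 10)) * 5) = 3265920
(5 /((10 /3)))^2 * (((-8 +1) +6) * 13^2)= -380.25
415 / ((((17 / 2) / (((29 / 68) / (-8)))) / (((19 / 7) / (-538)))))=0.01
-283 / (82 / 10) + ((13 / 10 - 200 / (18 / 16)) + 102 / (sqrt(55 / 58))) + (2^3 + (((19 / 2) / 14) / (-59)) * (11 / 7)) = -4331294411 / 21335580 + 102 * sqrt(3190) / 55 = -98.26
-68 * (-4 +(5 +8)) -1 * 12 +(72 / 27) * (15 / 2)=-604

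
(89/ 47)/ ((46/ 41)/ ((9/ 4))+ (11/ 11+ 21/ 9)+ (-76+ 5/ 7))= -229887/ 8674555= -0.03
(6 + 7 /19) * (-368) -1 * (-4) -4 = -44528 /19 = -2343.58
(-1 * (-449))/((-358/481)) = -603.27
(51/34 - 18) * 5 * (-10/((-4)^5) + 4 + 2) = -507705/1024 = -495.81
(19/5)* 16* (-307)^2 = 28651696/5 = 5730339.20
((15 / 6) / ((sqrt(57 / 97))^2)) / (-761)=-485 / 86754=-0.01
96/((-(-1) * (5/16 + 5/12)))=4608/35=131.66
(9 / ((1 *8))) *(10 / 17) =45 / 68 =0.66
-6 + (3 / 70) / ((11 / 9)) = -4593 / 770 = -5.96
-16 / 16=-1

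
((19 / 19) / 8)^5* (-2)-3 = -49153 / 16384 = -3.00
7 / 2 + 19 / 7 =87 / 14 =6.21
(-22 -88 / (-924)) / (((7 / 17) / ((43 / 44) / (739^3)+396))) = -13747633298226545 / 652594388523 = -21066.12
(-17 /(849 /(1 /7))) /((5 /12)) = -68 /9905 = -0.01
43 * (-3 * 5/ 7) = -645/ 7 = -92.14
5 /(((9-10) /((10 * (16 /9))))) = -88.89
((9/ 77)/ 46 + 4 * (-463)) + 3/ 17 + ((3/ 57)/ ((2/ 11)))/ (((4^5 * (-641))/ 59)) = -1390618726760947/ 750946617344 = -1851.82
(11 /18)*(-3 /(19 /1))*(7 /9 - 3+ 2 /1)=11 /513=0.02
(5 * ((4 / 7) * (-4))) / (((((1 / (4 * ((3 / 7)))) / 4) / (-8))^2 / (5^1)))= -58982400 / 343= -171960.35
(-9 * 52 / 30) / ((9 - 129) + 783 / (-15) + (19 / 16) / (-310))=77376 / 854131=0.09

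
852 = 852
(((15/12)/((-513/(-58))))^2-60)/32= -63139535/33685632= -1.87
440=440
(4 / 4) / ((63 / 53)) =53 / 63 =0.84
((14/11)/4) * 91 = 637/22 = 28.95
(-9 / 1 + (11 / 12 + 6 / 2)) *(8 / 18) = -61 / 27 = -2.26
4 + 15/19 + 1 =110/19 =5.79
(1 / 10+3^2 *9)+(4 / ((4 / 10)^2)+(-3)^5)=-1369 / 10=-136.90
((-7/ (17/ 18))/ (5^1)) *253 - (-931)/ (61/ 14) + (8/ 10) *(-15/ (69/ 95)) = -21213664/ 119255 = -177.88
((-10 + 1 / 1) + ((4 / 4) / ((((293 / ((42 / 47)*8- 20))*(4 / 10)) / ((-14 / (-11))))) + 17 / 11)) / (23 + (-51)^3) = 575181 / 10045311034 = 0.00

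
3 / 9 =1 / 3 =0.33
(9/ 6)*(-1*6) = -9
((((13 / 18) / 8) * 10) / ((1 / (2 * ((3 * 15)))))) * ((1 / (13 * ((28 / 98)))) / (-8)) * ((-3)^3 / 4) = 4725 / 256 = 18.46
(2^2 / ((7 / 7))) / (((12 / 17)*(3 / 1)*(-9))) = -17 / 81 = -0.21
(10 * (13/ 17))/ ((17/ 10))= 1300/ 289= 4.50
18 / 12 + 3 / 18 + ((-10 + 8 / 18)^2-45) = 3886 / 81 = 47.98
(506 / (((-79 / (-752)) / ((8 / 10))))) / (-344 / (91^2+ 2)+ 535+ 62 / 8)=7.10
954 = 954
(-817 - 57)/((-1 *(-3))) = -874/3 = -291.33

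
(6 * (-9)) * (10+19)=-1566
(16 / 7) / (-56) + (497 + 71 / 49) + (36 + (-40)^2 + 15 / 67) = 7007997 / 3283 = 2134.63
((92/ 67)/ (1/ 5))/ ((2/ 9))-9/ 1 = 21.90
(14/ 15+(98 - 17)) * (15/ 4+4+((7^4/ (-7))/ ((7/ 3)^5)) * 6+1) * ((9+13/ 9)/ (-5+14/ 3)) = 237810271/ 4410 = 53925.23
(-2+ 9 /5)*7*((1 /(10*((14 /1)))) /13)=-0.00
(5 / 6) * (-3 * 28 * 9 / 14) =-45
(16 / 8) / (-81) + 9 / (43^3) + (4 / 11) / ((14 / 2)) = 13572323 / 495885159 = 0.03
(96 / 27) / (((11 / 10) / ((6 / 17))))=640 / 561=1.14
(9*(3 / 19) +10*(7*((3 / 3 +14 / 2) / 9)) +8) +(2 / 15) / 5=306389 / 4275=71.67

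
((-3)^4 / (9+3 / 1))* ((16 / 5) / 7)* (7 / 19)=108 / 95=1.14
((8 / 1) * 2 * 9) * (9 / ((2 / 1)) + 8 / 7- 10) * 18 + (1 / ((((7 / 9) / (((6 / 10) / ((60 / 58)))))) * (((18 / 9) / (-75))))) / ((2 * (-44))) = -27826929 / 2464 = -11293.40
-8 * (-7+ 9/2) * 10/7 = 200/7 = 28.57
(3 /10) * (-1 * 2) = -3 /5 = -0.60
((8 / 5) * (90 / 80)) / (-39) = -0.05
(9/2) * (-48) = -216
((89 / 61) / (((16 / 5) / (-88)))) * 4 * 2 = -19580 / 61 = -320.98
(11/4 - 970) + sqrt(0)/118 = -3869/4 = -967.25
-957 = -957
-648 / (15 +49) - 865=-7001 / 8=-875.12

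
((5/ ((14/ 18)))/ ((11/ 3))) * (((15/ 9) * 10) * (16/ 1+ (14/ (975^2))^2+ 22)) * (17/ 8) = 291891188673541/ 123704831250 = 2359.58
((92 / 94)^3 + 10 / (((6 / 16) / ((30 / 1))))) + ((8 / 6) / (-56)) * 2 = 1746166633 / 2180283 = 800.89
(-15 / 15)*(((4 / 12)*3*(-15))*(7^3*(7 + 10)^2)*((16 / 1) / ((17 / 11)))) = 15393840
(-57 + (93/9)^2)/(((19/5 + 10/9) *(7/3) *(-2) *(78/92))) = -7360/2873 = -2.56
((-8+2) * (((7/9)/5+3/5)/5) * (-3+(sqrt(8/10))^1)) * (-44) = -2992/25+5984 * sqrt(5)/375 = -84.00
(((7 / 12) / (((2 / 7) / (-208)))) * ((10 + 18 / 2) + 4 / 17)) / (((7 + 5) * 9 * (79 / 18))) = -69433 / 4029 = -17.23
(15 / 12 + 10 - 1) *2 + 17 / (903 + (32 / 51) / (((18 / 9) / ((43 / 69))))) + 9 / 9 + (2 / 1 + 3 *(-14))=-117479119 / 6356690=-18.48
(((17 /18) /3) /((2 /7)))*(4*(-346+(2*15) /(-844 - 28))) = -17953649 /11772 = -1525.11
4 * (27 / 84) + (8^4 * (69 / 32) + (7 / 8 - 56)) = 491577 / 56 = 8778.16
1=1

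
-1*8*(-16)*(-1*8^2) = -8192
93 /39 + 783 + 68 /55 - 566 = 157744 /715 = 220.62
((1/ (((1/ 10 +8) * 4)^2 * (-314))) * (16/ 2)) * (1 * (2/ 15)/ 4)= -5/ 6180462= -0.00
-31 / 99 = -0.31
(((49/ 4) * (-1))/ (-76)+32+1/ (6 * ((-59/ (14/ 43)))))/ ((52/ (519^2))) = 6681106248153/ 40104896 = 166590.79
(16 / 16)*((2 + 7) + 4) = 13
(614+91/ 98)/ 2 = 8609/ 28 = 307.46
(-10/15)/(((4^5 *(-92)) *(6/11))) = 11/847872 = 0.00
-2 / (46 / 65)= -65 / 23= -2.83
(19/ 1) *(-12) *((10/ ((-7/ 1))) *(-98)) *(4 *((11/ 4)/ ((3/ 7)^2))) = -5734960/ 3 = -1911653.33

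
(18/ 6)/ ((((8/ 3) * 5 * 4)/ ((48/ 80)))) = 27/ 800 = 0.03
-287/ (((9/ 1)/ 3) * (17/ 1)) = -5.63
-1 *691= -691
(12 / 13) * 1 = 12 / 13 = 0.92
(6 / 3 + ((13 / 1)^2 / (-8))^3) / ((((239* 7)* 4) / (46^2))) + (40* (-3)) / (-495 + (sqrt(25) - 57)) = -1396300835835 / 468547072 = -2980.07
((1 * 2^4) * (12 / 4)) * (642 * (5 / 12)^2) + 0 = 5350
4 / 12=1 / 3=0.33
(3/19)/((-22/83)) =-249/418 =-0.60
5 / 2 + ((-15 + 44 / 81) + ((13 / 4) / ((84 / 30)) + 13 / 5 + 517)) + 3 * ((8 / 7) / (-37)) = 426890141 / 839160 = 508.71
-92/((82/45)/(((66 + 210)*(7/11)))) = -3999240/451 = -8867.49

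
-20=-20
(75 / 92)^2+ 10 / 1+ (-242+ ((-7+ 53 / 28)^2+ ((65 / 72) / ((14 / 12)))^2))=-763895429 / 3732624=-204.65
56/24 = 7/3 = 2.33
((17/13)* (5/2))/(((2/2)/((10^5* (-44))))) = -187000000/13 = -14384615.38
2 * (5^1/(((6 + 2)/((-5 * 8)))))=-50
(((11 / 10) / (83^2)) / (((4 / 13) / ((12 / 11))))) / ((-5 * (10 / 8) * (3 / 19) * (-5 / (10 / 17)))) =988 / 14639125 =0.00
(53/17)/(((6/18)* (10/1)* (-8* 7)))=-159/9520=-0.02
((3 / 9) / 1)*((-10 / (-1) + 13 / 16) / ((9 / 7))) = 1211 / 432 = 2.80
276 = 276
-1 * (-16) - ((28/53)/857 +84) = -3088656/45421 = -68.00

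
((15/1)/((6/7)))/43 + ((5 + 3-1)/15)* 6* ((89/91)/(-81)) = 168967/452790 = 0.37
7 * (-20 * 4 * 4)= -2240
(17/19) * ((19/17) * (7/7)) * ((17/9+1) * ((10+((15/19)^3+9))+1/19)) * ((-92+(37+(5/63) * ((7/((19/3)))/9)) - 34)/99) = -14465384024/285012027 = -50.75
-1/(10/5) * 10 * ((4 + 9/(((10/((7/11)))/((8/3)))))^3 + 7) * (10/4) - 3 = -29299019/13310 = -2201.28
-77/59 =-1.31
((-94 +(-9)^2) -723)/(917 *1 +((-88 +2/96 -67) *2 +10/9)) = -1.21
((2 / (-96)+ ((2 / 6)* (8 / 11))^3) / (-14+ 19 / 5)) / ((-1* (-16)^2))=-18935 / 7507095552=-0.00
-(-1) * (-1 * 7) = -7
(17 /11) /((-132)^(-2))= 26928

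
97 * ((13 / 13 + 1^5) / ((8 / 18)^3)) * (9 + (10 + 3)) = 777843 / 16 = 48615.19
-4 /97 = -0.04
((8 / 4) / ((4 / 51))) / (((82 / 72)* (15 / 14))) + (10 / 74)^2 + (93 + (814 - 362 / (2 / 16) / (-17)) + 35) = 5406785607 / 4770965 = 1133.27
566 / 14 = 283 / 7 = 40.43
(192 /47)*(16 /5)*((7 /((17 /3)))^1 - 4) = -3072 /85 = -36.14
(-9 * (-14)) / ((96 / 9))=189 / 16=11.81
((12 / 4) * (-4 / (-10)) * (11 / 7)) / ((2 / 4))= 132 / 35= 3.77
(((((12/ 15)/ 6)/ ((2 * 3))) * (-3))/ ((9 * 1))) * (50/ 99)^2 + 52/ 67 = 13727104/ 17730009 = 0.77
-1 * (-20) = 20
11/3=3.67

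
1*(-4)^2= 16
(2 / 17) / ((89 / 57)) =114 / 1513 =0.08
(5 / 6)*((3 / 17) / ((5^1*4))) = 1 / 136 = 0.01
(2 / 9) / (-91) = -2 / 819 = -0.00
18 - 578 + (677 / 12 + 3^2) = -5935 / 12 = -494.58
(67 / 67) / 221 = 1 / 221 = 0.00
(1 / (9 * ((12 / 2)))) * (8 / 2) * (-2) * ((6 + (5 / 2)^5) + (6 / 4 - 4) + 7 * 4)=-4133 / 216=-19.13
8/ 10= 4/ 5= 0.80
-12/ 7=-1.71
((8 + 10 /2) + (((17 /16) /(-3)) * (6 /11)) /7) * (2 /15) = 7991 /4620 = 1.73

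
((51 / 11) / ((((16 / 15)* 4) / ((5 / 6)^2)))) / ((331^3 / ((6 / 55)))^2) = 765 / 112027847650317773504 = 0.00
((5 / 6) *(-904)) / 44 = -565 / 33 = -17.12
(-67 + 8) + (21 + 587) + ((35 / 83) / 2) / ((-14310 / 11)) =260825431 / 475092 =549.00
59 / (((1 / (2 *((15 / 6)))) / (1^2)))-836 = -541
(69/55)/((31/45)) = 621/341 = 1.82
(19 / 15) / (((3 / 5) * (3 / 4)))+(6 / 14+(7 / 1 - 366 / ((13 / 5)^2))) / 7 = -862718 / 223587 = -3.86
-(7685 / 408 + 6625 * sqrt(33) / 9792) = -7685 / 408-6625 * sqrt(33) / 9792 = -22.72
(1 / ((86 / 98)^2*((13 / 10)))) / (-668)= -12005 / 8028358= -0.00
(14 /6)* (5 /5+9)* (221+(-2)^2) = 5250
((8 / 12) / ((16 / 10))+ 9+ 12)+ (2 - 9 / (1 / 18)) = -1663 / 12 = -138.58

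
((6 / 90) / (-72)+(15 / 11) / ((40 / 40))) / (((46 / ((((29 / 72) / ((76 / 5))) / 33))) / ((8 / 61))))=469481 / 150488788032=0.00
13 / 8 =1.62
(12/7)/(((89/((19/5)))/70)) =5.12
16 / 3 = 5.33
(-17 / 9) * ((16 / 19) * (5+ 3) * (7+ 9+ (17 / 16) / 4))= -11798 / 57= -206.98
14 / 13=1.08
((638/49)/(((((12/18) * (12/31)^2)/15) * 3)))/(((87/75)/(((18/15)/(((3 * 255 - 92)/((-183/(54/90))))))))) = -80603875/263816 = -305.53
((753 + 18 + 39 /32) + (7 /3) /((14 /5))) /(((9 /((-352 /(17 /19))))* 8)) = -4224.00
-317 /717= -0.44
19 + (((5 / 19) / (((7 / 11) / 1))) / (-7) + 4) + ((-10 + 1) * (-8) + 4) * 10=728918 / 931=782.94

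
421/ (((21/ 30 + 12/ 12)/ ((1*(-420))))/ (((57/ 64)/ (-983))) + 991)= 12598425/ 29789363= 0.42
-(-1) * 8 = 8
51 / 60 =17 / 20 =0.85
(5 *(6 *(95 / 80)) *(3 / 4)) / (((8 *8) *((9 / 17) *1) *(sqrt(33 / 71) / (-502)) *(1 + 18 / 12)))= -81073 *sqrt(2343) / 16896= -232.26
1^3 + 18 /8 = 13 /4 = 3.25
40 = 40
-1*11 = -11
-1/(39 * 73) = -1/2847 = -0.00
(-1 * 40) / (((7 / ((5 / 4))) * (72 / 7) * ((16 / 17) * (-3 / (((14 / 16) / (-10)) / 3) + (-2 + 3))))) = -2975 / 418752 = -0.01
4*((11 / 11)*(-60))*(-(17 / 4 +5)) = 2220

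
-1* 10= -10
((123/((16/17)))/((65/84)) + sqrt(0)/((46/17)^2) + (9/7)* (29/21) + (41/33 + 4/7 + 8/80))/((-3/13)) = -72555169/97020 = -747.84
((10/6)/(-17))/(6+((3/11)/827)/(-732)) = -11098340/679218357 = -0.02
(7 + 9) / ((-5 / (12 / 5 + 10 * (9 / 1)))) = -7392 / 25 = -295.68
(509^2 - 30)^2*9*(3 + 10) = 7851568210317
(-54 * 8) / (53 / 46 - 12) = 19872 / 499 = 39.82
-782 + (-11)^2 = -661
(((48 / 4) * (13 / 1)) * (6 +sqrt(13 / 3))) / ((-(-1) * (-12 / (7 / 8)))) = -273 / 4 - 91 * sqrt(39) / 24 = -91.93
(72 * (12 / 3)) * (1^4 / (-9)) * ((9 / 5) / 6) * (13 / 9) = -13.87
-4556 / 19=-239.79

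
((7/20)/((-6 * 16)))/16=-7/30720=-0.00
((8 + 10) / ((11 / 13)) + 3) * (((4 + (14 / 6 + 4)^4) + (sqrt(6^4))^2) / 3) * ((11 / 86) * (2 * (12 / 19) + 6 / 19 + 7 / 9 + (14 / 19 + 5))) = 14511426148 / 595593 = 24364.67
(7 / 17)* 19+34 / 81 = 11351 / 1377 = 8.24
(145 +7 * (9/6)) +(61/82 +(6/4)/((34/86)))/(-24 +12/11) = 27277849/175644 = 155.30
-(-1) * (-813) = -813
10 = 10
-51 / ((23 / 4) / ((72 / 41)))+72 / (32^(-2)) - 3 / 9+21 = 208590914 / 2829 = 73733.09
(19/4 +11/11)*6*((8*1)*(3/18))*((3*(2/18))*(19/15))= 19.42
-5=-5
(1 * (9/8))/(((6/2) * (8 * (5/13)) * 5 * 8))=39/12800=0.00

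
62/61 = 1.02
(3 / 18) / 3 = 1 / 18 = 0.06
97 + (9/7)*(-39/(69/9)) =14564/161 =90.46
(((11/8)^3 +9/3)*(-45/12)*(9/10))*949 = -17934.85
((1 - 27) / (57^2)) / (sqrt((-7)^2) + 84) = -2 / 22743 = -0.00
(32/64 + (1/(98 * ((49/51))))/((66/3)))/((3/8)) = 105746/79233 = 1.33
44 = 44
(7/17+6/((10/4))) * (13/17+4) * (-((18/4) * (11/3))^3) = -695704383/11560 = -60182.04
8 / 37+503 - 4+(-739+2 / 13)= -115262 / 481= -239.63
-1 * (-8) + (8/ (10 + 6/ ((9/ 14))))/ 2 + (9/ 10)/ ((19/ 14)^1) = 24437/ 2755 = 8.87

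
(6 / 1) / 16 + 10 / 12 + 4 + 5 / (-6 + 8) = 185 / 24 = 7.71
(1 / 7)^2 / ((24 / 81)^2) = 729 / 3136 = 0.23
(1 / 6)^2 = 1 / 36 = 0.03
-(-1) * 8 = 8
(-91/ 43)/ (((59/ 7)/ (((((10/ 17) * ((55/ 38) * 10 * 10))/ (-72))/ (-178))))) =-4379375/ 2625521004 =-0.00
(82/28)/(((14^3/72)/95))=35055/4802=7.30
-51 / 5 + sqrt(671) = 15.70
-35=-35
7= 7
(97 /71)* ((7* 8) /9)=5432 /639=8.50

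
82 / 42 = 41 / 21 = 1.95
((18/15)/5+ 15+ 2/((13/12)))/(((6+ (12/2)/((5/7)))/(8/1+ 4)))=1851/130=14.24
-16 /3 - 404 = -1228 /3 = -409.33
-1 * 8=-8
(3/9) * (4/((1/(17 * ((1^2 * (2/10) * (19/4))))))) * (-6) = -646/5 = -129.20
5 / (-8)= -5 / 8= -0.62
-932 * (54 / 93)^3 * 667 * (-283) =34439799.59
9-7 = 2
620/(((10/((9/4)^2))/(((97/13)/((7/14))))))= 243567/52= 4683.98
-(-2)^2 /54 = -2 /27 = -0.07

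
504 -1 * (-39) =543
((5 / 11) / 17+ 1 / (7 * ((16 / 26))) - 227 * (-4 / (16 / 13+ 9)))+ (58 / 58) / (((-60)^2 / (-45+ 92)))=7970800787 / 89535600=89.02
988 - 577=411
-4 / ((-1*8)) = 1 / 2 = 0.50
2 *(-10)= -20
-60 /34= -30 /17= -1.76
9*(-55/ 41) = -495/ 41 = -12.07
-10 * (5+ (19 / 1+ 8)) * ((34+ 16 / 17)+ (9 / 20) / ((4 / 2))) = -191304 / 17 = -11253.18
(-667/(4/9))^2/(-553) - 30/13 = -468733557/115024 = -4075.09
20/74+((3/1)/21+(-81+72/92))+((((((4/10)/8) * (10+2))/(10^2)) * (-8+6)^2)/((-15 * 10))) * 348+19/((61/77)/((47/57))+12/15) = -40965780278123/593112428125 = -69.07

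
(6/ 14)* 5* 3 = 45/ 7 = 6.43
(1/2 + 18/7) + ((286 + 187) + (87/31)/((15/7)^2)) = 15516019/32550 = 476.68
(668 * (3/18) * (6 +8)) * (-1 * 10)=-46760/3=-15586.67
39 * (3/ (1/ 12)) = 1404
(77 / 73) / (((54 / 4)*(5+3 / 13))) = 1001 / 67014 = 0.01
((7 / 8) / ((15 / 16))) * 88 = 1232 / 15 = 82.13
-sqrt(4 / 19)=-2 * sqrt(19) / 19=-0.46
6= 6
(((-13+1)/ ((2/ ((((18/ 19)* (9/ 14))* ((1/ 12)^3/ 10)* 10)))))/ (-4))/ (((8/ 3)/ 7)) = 27/ 19456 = 0.00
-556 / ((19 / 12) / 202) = -1347744 / 19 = -70933.89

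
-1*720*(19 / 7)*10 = -136800 / 7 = -19542.86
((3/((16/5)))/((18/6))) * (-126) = -39.38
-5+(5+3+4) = 7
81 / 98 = 0.83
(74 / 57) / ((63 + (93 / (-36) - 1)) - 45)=296 / 3287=0.09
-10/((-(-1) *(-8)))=5/4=1.25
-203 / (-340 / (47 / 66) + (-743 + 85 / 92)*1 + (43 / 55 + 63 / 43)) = 2075930780 / 12448180469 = 0.17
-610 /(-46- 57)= 610 /103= 5.92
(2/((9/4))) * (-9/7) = -8/7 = -1.14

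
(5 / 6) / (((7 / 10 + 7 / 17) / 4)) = 1700 / 567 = 3.00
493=493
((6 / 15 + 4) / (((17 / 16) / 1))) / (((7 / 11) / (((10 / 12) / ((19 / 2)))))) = 3872 / 6783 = 0.57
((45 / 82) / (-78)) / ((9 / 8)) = -10 / 1599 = -0.01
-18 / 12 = -3 / 2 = -1.50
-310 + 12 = -298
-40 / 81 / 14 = -20 / 567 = -0.04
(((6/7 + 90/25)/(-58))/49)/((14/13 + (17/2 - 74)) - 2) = 2028/85892345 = 0.00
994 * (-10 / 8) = -2485 / 2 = -1242.50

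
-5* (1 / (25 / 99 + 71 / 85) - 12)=55.40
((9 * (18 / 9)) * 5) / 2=45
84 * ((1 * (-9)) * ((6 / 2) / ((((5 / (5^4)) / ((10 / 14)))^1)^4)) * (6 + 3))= -444946289062500 / 343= -1297219501639.94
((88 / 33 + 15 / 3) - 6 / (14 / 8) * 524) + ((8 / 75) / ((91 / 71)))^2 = -83327979251 / 46580625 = -1788.90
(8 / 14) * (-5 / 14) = -10 / 49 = -0.20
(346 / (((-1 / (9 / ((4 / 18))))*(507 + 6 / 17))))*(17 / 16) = -29.35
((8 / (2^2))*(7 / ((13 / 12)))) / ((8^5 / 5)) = 105 / 53248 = 0.00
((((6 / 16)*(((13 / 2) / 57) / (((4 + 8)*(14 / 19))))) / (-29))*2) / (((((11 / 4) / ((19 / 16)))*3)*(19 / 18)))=-13 / 285824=-0.00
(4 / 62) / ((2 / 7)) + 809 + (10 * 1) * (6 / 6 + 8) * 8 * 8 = 203646 / 31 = 6569.23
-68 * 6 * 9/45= -81.60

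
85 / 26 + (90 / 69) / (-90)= 3.25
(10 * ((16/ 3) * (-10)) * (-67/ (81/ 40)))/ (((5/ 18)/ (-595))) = -1020544000/ 27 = -37797925.93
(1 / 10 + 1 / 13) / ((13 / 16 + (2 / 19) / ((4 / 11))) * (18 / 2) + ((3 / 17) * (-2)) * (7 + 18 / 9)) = 59432 / 2264535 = 0.03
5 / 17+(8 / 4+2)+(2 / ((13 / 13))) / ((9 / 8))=929 / 153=6.07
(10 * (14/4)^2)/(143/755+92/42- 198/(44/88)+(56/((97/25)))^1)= -376794075/1166330318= -0.32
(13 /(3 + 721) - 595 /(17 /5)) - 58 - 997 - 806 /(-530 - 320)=-378173703 /307700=-1229.03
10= 10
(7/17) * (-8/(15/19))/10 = -0.42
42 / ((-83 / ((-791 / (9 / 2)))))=22148 / 249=88.95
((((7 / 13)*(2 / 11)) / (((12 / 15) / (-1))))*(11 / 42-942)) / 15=39553 / 5148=7.68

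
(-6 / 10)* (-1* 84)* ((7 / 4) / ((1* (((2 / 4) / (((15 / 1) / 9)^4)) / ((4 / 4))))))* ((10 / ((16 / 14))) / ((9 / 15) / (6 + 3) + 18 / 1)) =1071875 / 1626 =659.21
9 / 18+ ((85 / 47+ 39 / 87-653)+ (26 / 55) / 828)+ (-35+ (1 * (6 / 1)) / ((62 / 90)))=-325446456883 / 481050405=-676.53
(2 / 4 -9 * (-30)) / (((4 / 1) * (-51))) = -541 / 408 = -1.33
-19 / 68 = -0.28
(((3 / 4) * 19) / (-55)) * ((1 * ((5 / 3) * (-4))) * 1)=19 / 11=1.73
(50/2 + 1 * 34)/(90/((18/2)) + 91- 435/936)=18408/31367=0.59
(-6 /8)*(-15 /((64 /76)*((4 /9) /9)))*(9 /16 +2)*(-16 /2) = -2839455 /512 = -5545.81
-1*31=-31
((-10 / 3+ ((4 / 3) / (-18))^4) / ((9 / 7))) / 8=-6200089 / 19131876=-0.32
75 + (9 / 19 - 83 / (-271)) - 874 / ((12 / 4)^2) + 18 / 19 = -944605 / 46341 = -20.38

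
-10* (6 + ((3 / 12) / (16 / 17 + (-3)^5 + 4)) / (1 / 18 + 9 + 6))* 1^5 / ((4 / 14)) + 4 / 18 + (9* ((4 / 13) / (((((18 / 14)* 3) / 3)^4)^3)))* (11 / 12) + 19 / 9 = -185714102579150824105 / 894835998482291658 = -207.54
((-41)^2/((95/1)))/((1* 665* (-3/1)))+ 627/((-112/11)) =-26680453/433200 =-61.59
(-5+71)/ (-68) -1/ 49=-1651/ 1666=-0.99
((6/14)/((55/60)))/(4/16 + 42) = 144/13013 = 0.01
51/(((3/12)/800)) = 163200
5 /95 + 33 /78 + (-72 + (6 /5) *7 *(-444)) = -9388777 /2470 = -3801.12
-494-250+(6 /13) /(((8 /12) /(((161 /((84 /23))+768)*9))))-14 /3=672553 /156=4311.24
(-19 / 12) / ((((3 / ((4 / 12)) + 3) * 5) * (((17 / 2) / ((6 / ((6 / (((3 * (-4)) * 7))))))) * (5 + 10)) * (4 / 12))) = 133 / 2550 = 0.05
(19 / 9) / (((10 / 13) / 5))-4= 175 / 18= 9.72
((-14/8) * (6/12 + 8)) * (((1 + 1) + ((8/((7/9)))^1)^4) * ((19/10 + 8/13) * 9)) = -672383069199/178360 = -3769808.64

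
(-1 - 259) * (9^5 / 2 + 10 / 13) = -7676570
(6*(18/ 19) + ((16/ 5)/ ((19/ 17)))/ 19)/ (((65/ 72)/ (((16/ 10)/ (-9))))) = -1.15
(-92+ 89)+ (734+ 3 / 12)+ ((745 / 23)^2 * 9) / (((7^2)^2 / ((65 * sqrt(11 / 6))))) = 108229875 * sqrt(66) / 2540258+ 2925 / 4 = 1077.38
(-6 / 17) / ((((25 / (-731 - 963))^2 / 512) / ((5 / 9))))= -2938507264 / 6375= -460942.32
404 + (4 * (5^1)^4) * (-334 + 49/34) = -830993.06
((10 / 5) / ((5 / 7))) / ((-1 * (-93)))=14 / 465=0.03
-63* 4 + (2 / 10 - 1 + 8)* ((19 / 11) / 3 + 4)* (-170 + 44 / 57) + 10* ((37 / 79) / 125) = -2405346514 / 412775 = -5827.26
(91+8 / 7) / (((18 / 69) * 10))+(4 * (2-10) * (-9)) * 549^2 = 2430498653 / 28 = 86803523.32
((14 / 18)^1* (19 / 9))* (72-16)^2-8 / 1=416440 / 81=5141.23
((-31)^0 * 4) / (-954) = -2 / 477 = -0.00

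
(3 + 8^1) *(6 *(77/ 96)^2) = 65219/ 1536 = 42.46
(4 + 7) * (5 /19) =55 /19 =2.89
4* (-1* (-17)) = 68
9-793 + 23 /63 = -49369 /63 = -783.63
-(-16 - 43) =59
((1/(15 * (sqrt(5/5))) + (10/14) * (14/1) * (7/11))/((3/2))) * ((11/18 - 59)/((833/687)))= -255360419/1237005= -206.43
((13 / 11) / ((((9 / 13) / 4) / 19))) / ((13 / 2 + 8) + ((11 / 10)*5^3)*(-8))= -1976 / 16533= -0.12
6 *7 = 42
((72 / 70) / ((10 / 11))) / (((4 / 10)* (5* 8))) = 0.07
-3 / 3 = -1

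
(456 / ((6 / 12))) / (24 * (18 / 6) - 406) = -456 / 167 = -2.73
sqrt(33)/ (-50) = -sqrt(33)/ 50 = -0.11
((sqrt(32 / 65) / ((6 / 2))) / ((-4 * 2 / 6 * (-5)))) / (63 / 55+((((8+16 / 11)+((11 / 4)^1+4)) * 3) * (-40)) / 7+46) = -77 * sqrt(130) / 5771935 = -0.00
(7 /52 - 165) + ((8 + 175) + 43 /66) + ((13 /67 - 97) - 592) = -77033521 /114972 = -670.02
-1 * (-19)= 19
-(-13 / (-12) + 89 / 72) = -167 / 72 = -2.32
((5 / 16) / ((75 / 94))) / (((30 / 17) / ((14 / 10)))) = 5593 / 18000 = 0.31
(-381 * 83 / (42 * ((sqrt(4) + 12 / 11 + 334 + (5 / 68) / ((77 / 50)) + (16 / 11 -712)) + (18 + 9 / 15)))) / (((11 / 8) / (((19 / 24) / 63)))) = 17023715 / 877795569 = 0.02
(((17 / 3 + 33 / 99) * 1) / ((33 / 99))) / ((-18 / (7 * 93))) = -651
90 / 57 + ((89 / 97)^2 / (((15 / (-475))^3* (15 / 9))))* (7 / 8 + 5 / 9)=-2657919139615 / 115843608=-22944.03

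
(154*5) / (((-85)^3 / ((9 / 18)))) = -77 / 122825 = -0.00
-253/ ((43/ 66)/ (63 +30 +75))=-2805264/ 43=-65238.70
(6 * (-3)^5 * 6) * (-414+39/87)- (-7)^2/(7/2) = 104914358/29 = 3617736.48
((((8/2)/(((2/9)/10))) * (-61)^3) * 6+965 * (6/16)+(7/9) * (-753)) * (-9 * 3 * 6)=158850528057/4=39712632014.25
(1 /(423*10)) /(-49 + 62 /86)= -43 /8781480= -0.00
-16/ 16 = -1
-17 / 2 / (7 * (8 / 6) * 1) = -51 / 56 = -0.91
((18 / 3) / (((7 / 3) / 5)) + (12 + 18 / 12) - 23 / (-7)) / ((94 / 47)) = 415 / 28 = 14.82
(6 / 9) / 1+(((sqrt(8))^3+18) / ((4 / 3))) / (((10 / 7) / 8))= 1144 / 15+336* sqrt(2) / 5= 171.30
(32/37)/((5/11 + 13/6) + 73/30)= 880/5143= 0.17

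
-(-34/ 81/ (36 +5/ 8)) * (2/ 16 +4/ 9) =1394/ 213597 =0.01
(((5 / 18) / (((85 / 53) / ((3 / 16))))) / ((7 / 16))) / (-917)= -53 / 654738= -0.00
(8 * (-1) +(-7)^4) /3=2393 /3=797.67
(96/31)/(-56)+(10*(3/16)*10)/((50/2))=603/868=0.69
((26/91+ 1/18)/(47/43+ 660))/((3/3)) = 1849/3581802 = 0.00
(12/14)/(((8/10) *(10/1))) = 3/28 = 0.11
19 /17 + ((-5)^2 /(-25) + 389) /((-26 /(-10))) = 33227 /221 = 150.35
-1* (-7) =7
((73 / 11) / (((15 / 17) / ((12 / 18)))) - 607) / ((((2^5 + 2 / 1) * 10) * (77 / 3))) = -42569 / 617100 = -0.07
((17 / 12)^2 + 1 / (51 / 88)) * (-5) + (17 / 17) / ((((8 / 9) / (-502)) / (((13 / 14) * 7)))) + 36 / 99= -99342065 / 26928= -3689.17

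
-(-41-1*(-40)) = 1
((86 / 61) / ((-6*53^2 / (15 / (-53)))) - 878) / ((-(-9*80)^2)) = 7973554151 / 4707848044800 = 0.00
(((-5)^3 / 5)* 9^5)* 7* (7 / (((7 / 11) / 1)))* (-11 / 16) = 1250362575 / 16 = 78147660.94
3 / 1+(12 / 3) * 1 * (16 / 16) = 7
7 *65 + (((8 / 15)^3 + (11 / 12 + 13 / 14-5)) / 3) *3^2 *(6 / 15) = 35547461 / 78750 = 451.40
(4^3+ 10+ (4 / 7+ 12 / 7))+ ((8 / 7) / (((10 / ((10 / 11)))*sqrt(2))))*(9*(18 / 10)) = 324*sqrt(2) / 385+ 534 / 7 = 77.48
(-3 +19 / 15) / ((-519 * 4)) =13 / 15570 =0.00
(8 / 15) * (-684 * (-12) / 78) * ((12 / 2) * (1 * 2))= 43776 / 65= 673.48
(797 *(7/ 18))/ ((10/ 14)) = 39053/ 90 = 433.92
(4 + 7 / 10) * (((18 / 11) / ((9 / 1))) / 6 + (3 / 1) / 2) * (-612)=-242097 / 55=-4401.76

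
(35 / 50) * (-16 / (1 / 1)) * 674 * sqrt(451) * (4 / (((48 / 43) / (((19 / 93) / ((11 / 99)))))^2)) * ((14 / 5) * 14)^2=-15122521315804 * sqrt(451) / 120125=-2673493149.42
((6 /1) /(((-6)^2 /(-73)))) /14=-73 /84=-0.87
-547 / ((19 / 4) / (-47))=102836 / 19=5412.42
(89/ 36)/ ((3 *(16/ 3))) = 89/ 576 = 0.15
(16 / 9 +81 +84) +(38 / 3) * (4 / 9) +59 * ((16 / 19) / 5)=467713 / 2565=182.34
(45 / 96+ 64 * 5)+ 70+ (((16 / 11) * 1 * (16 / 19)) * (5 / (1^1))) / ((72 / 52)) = 23769335 / 60192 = 394.89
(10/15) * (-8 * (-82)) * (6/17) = 2624/17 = 154.35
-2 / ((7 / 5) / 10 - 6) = 100 / 293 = 0.34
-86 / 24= -43 / 12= -3.58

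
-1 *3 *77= -231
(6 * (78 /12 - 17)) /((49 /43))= -387 /7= -55.29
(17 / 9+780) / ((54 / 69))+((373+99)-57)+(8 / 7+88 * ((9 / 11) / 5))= 8105963 / 5670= 1429.62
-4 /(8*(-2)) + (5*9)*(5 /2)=451 /4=112.75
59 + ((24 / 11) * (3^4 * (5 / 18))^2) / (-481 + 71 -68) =149036 / 2629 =56.69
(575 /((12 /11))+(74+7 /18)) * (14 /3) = 151571 /54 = 2806.87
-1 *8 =-8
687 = 687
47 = 47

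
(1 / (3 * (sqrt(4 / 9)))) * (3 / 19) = 3 / 38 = 0.08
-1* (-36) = 36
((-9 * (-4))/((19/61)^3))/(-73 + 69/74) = -604677384/36579047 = -16.53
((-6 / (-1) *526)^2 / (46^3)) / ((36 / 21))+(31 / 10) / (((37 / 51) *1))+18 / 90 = 28885795 / 450179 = 64.17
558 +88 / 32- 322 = 955 / 4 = 238.75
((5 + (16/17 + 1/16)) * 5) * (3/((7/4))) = 24495/476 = 51.46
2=2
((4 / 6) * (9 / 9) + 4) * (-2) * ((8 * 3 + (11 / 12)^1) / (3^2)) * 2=-4186 / 81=-51.68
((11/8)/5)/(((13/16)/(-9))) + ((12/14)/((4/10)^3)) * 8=47364/455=104.10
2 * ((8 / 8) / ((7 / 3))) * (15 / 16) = 0.80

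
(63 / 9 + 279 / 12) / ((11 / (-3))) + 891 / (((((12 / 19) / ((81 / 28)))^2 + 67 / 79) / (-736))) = -54535867438371 / 74493196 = -732091.93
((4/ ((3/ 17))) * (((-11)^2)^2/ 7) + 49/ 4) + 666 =4039325/ 84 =48087.20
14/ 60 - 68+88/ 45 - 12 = -7003/ 90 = -77.81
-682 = -682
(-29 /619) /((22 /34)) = -0.07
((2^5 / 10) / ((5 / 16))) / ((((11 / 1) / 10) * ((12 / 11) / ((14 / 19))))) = 6.29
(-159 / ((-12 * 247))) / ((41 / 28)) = 371 / 10127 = 0.04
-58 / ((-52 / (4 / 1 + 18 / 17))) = 1247 / 221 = 5.64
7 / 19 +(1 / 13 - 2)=-384 / 247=-1.55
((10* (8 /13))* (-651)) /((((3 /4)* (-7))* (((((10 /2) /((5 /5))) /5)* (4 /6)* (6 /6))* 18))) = 2480 /39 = 63.59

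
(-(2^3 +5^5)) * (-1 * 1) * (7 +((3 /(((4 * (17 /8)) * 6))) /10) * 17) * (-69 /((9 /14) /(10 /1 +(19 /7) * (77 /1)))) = -2614372579 /5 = -522874515.80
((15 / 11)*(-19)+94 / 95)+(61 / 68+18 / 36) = -1671513 / 71060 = -23.52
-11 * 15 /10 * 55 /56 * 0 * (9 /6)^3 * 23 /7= 0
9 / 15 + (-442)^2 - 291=975368 / 5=195073.60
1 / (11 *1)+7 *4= 309 / 11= 28.09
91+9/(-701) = 63782/701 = 90.99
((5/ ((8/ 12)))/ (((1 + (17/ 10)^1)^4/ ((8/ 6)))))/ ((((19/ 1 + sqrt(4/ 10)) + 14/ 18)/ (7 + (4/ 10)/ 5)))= 105020000/ 1557496107-118000*sqrt(10)/ 173055123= 0.07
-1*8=-8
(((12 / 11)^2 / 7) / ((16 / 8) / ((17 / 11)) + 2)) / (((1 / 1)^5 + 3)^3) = 153 / 189728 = 0.00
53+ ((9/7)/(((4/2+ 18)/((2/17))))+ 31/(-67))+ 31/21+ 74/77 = 144662869/2631090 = 54.98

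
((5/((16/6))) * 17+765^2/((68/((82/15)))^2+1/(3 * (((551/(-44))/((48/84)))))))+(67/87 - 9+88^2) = 6047972690190041/523621896456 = 11550.27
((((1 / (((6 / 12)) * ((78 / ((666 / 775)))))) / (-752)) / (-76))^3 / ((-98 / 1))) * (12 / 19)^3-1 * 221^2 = -12241395457060477486940177780926037 / 250637690814284668351184000000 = -48841.00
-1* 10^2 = -100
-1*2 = -2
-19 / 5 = -3.80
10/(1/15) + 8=158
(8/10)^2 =16/25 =0.64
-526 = -526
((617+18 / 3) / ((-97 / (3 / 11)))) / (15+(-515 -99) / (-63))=-117747 / 1663453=-0.07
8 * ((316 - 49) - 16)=2008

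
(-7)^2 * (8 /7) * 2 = 112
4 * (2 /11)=8 /11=0.73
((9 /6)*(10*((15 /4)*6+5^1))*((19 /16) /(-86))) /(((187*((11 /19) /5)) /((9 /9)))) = -135375 /514624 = -0.26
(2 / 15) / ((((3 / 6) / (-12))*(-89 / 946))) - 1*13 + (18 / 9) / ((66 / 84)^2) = 24.25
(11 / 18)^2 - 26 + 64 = 12433 / 324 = 38.37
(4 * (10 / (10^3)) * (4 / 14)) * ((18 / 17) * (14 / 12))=6 / 425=0.01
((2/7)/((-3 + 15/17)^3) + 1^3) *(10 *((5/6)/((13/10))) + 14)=31518217/1592136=19.80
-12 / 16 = -3 / 4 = -0.75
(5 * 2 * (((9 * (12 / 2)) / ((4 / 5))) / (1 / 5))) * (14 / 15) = 3150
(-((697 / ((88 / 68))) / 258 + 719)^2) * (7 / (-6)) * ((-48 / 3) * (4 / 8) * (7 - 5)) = -117262411766143 / 12081366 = -9706055.74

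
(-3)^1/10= -3/10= -0.30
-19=-19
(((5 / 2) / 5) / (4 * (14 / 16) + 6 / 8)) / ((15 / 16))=32 / 255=0.13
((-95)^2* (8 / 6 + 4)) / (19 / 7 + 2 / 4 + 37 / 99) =66712800 / 4973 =13415.00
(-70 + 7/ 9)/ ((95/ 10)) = -1246/ 171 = -7.29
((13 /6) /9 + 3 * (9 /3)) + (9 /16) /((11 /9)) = 46099 /4752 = 9.70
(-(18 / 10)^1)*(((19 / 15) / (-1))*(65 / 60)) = 247 / 100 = 2.47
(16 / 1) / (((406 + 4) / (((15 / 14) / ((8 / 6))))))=9 / 287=0.03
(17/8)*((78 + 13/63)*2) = 83759/252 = 332.38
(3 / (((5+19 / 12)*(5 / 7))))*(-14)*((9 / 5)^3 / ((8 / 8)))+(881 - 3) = 40779338 / 49375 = 825.91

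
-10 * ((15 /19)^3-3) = 172020 /6859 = 25.08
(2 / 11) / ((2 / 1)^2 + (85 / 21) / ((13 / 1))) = 546 / 12947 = 0.04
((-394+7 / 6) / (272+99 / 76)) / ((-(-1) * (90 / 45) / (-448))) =20062784 / 62313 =321.97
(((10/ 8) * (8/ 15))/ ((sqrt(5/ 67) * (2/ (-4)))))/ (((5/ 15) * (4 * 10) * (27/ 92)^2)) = -4232 * sqrt(335)/ 18225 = -4.25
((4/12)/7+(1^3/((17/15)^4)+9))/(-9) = -16932115/15785469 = -1.07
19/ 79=0.24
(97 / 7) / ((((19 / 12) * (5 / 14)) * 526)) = 1164 / 24985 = 0.05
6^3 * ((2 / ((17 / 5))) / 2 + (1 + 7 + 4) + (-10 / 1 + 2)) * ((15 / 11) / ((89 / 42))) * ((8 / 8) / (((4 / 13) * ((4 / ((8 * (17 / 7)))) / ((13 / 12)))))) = 9992970 / 979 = 10207.32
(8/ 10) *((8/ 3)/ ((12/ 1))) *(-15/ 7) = -0.38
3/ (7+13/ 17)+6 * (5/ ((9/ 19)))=8411/ 132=63.72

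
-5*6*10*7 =-2100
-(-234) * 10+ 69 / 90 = 70223 / 30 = 2340.77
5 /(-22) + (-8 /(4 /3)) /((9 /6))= -93 /22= -4.23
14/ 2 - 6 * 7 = -35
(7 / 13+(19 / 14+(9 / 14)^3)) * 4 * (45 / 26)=3469365 / 231868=14.96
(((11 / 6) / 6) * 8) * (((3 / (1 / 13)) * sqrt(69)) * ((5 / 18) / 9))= 24.44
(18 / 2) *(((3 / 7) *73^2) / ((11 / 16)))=2302128 / 77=29897.77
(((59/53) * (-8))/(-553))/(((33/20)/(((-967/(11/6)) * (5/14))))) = -1.84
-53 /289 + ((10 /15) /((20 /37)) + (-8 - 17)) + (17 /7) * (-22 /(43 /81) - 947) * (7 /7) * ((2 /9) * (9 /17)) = -799503767 /2609670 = -306.36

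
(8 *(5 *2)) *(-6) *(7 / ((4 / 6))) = -5040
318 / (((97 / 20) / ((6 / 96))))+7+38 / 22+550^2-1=645560235 / 2134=302511.83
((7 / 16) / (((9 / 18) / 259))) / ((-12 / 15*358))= -9065 / 11456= -0.79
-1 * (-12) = 12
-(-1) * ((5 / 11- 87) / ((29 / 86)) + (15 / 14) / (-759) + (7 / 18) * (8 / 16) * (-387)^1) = -331.90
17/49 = 0.35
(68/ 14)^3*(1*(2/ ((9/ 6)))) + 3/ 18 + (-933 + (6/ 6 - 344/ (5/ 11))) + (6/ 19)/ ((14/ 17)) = -100066231/ 65170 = -1535.46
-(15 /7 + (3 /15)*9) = -138 /35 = -3.94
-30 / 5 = -6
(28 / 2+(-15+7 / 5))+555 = 2777 / 5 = 555.40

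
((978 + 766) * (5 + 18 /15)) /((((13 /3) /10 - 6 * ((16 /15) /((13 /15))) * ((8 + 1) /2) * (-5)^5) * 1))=4216992 /40500169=0.10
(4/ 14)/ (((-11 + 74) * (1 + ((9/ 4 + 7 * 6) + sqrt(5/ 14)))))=1448/ 14445081 - 16 * sqrt(70)/ 101115567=0.00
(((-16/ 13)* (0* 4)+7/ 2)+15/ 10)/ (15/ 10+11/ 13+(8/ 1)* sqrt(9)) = 26/ 137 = 0.19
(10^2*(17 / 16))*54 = 5737.50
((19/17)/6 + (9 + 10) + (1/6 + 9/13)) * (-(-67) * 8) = 2374480/221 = 10744.25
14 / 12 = 7 / 6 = 1.17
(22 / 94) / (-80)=-11 / 3760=-0.00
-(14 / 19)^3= -2744 / 6859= -0.40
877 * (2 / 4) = 877 / 2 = 438.50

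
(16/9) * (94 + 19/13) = 19856/117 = 169.71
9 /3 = 3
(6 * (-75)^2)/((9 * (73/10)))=37500/73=513.70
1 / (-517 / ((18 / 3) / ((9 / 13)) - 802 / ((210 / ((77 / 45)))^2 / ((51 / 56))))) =-146595143 / 8794170000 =-0.02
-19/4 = -4.75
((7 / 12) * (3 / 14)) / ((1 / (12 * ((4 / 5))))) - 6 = -24 / 5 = -4.80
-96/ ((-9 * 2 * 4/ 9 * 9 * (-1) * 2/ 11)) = -22/ 3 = -7.33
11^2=121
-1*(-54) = 54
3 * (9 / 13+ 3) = 144 / 13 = 11.08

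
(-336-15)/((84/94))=-5499/14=-392.79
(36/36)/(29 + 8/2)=1/33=0.03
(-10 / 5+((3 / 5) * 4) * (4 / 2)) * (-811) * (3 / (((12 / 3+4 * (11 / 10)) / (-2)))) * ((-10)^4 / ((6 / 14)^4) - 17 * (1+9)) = 38921885060 / 81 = 480517099.51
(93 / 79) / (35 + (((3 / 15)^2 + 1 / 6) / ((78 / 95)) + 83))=217620 / 21860011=0.01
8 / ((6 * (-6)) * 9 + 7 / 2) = -16 / 641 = -0.02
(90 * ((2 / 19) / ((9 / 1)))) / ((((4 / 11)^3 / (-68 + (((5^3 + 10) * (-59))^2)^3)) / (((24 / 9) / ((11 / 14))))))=56913395210309059910770205 / 3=18971131736769686636923400.00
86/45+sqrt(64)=446/45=9.91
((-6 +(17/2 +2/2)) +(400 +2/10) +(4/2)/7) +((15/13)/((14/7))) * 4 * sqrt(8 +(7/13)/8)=15 * sqrt(21814)/338 +28279/70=410.54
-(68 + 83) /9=-151 /9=-16.78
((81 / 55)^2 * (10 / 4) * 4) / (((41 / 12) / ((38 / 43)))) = 5983632 / 1066615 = 5.61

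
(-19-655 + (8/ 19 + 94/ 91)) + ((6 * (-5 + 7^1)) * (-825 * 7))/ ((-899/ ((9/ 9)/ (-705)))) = -49141128476/ 73055437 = -672.66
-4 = -4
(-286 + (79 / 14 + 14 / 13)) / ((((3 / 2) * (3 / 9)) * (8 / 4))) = -50829 / 182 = -279.28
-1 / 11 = -0.09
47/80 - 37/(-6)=6.75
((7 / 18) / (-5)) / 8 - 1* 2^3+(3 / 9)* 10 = -3367 / 720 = -4.68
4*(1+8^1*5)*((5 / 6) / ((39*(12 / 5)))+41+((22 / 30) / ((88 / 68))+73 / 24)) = 12841733 / 1755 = 7317.23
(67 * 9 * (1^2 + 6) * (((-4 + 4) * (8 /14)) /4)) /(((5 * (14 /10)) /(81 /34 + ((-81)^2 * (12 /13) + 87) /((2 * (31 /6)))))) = 0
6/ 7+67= 475/ 7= 67.86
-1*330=-330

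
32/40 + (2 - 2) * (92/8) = 4/5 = 0.80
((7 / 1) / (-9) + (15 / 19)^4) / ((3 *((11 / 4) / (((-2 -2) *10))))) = 73059520 / 38705337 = 1.89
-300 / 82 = -150 / 41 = -3.66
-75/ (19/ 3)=-225/ 19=-11.84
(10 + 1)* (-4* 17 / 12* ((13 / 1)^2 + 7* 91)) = -150722 / 3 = -50240.67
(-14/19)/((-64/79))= 553/608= 0.91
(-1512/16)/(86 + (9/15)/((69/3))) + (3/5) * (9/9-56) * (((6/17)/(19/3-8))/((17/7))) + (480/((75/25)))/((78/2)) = 504475739/85772310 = 5.88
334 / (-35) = -334 / 35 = -9.54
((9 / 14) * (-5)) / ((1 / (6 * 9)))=-1215 / 7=-173.57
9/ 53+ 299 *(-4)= -63379/ 53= -1195.83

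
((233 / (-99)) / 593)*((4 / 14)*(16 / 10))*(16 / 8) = -7456 / 2054745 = -0.00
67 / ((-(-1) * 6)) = 67 / 6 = 11.17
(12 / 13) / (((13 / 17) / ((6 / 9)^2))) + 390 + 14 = 205100 / 507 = 404.54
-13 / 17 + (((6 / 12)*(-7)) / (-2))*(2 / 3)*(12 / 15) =43 / 255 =0.17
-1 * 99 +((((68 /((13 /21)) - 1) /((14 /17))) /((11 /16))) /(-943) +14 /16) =-742534775 /7551544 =-98.33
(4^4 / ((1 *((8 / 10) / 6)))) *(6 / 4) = 2880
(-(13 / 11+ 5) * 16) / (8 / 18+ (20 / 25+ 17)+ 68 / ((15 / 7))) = -48960 / 24739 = -1.98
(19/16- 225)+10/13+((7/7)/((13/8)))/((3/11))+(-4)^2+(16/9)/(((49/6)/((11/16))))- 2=-6318139/30576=-206.64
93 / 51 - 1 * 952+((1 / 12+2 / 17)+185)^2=1387861417 / 41616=33349.23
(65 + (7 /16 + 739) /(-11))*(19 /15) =-7429 /2640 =-2.81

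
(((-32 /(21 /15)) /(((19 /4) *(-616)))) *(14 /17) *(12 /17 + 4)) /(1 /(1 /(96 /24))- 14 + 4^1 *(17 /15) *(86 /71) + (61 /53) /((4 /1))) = -2889984000 /402960016613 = -0.01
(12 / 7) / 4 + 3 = 24 / 7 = 3.43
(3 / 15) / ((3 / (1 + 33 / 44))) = 7 / 60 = 0.12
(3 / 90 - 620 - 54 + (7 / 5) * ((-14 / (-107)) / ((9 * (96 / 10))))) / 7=-77883343 / 808920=-96.28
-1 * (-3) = 3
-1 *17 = -17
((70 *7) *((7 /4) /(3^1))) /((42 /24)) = 163.33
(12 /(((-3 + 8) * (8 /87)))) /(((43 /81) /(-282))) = -2980881 /215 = -13864.56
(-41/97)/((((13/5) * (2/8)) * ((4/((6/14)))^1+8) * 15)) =-41/16393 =-0.00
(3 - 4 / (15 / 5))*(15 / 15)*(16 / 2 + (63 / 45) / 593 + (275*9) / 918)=3235529 / 181458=17.83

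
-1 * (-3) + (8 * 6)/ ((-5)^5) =9327/ 3125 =2.98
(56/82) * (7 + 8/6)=700/123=5.69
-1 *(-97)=97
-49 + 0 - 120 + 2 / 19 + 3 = -3152 / 19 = -165.89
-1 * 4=-4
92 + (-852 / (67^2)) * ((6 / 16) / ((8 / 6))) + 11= 3697019 / 35912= 102.95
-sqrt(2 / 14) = -0.38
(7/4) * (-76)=-133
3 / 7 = 0.43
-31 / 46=-0.67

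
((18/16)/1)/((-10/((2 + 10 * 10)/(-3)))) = 3.82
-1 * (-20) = 20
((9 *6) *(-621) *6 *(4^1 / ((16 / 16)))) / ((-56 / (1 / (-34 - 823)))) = -100602 / 5999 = -16.77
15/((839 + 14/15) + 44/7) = 1575/88853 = 0.02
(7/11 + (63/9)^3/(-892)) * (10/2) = 12355/9812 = 1.26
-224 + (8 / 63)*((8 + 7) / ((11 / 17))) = -51064 / 231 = -221.06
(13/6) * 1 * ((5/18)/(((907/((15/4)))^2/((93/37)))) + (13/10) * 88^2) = 21812.27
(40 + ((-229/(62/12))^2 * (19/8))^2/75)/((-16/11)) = -294893655081377/1477633600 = -199571.57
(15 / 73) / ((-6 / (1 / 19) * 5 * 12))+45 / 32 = 187241 / 133152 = 1.41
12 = 12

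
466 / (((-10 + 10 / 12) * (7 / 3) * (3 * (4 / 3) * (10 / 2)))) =-2097 / 1925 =-1.09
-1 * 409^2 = -167281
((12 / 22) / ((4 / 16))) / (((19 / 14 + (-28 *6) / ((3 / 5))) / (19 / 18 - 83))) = 82600 / 128733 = 0.64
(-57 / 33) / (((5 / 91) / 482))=-833378 / 55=-15152.33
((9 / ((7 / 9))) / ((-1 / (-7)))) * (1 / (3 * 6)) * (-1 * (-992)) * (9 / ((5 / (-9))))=-361584 / 5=-72316.80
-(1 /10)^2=-1 /100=-0.01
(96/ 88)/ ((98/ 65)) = 390/ 539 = 0.72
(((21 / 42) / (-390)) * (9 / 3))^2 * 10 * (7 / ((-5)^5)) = -7 / 21125000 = -0.00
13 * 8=104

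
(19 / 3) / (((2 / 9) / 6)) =171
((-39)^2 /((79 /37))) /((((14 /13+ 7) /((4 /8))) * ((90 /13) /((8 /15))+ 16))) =1.52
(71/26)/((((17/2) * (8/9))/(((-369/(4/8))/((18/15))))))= -392985/1768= -222.28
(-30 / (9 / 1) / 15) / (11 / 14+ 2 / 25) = -700 / 2727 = -0.26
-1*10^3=-1000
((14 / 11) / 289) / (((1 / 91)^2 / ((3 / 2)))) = 173901 / 3179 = 54.70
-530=-530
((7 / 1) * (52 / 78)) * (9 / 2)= 21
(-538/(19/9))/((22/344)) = -832824/209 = -3984.80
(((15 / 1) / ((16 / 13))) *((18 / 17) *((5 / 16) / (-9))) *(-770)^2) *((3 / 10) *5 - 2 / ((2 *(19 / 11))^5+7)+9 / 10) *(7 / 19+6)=-67341123525400725 / 16612541168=-4053631.70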